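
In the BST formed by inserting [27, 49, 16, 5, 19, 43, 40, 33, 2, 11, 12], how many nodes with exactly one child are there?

Tree built from: [27, 49, 16, 5, 19, 43, 40, 33, 2, 11, 12]
Tree (level-order array): [27, 16, 49, 5, 19, 43, None, 2, 11, None, None, 40, None, None, None, None, 12, 33]
Rule: These are nodes with exactly 1 non-null child.
Per-node child counts:
  node 27: 2 child(ren)
  node 16: 2 child(ren)
  node 5: 2 child(ren)
  node 2: 0 child(ren)
  node 11: 1 child(ren)
  node 12: 0 child(ren)
  node 19: 0 child(ren)
  node 49: 1 child(ren)
  node 43: 1 child(ren)
  node 40: 1 child(ren)
  node 33: 0 child(ren)
Matching nodes: [11, 49, 43, 40]
Count of nodes with exactly one child: 4


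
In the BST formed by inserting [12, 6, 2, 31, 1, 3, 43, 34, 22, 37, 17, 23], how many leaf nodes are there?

Tree built from: [12, 6, 2, 31, 1, 3, 43, 34, 22, 37, 17, 23]
Tree (level-order array): [12, 6, 31, 2, None, 22, 43, 1, 3, 17, 23, 34, None, None, None, None, None, None, None, None, None, None, 37]
Rule: A leaf has 0 children.
Per-node child counts:
  node 12: 2 child(ren)
  node 6: 1 child(ren)
  node 2: 2 child(ren)
  node 1: 0 child(ren)
  node 3: 0 child(ren)
  node 31: 2 child(ren)
  node 22: 2 child(ren)
  node 17: 0 child(ren)
  node 23: 0 child(ren)
  node 43: 1 child(ren)
  node 34: 1 child(ren)
  node 37: 0 child(ren)
Matching nodes: [1, 3, 17, 23, 37]
Count of leaf nodes: 5


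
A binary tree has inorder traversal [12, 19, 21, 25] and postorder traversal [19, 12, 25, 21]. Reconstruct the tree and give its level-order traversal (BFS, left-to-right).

Inorder:   [12, 19, 21, 25]
Postorder: [19, 12, 25, 21]
Algorithm: postorder visits root last, so walk postorder right-to-left;
each value is the root of the current inorder slice — split it at that
value, recurse on the right subtree first, then the left.
Recursive splits:
  root=21; inorder splits into left=[12, 19], right=[25]
  root=25; inorder splits into left=[], right=[]
  root=12; inorder splits into left=[], right=[19]
  root=19; inorder splits into left=[], right=[]
Reconstructed level-order: [21, 12, 25, 19]


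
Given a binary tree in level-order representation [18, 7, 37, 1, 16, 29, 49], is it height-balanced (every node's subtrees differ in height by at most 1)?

Tree (level-order array): [18, 7, 37, 1, 16, 29, 49]
Definition: a tree is height-balanced if, at every node, |h(left) - h(right)| <= 1 (empty subtree has height -1).
Bottom-up per-node check:
  node 1: h_left=-1, h_right=-1, diff=0 [OK], height=0
  node 16: h_left=-1, h_right=-1, diff=0 [OK], height=0
  node 7: h_left=0, h_right=0, diff=0 [OK], height=1
  node 29: h_left=-1, h_right=-1, diff=0 [OK], height=0
  node 49: h_left=-1, h_right=-1, diff=0 [OK], height=0
  node 37: h_left=0, h_right=0, diff=0 [OK], height=1
  node 18: h_left=1, h_right=1, diff=0 [OK], height=2
All nodes satisfy the balance condition.
Result: Balanced


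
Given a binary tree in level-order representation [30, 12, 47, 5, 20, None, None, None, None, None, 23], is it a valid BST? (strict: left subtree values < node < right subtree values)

Level-order array: [30, 12, 47, 5, 20, None, None, None, None, None, 23]
Validate using subtree bounds (lo, hi): at each node, require lo < value < hi,
then recurse left with hi=value and right with lo=value.
Preorder trace (stopping at first violation):
  at node 30 with bounds (-inf, +inf): OK
  at node 12 with bounds (-inf, 30): OK
  at node 5 with bounds (-inf, 12): OK
  at node 20 with bounds (12, 30): OK
  at node 23 with bounds (20, 30): OK
  at node 47 with bounds (30, +inf): OK
No violation found at any node.
Result: Valid BST


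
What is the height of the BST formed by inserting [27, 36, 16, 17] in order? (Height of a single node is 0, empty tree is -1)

Insertion order: [27, 36, 16, 17]
Tree (level-order array): [27, 16, 36, None, 17]
Compute height bottom-up (empty subtree = -1):
  height(17) = 1 + max(-1, -1) = 0
  height(16) = 1 + max(-1, 0) = 1
  height(36) = 1 + max(-1, -1) = 0
  height(27) = 1 + max(1, 0) = 2
Height = 2


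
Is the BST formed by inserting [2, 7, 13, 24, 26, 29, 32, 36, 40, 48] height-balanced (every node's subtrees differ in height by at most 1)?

Tree (level-order array): [2, None, 7, None, 13, None, 24, None, 26, None, 29, None, 32, None, 36, None, 40, None, 48]
Definition: a tree is height-balanced if, at every node, |h(left) - h(right)| <= 1 (empty subtree has height -1).
Bottom-up per-node check:
  node 48: h_left=-1, h_right=-1, diff=0 [OK], height=0
  node 40: h_left=-1, h_right=0, diff=1 [OK], height=1
  node 36: h_left=-1, h_right=1, diff=2 [FAIL (|-1-1|=2 > 1)], height=2
  node 32: h_left=-1, h_right=2, diff=3 [FAIL (|-1-2|=3 > 1)], height=3
  node 29: h_left=-1, h_right=3, diff=4 [FAIL (|-1-3|=4 > 1)], height=4
  node 26: h_left=-1, h_right=4, diff=5 [FAIL (|-1-4|=5 > 1)], height=5
  node 24: h_left=-1, h_right=5, diff=6 [FAIL (|-1-5|=6 > 1)], height=6
  node 13: h_left=-1, h_right=6, diff=7 [FAIL (|-1-6|=7 > 1)], height=7
  node 7: h_left=-1, h_right=7, diff=8 [FAIL (|-1-7|=8 > 1)], height=8
  node 2: h_left=-1, h_right=8, diff=9 [FAIL (|-1-8|=9 > 1)], height=9
Node 36 violates the condition: |-1 - 1| = 2 > 1.
Result: Not balanced


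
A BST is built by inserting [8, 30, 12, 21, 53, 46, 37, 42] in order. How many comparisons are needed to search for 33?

Search path for 33: 8 -> 30 -> 53 -> 46 -> 37
Found: False
Comparisons: 5


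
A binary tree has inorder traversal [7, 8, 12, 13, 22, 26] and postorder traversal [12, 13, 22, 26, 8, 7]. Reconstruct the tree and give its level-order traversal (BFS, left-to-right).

Inorder:   [7, 8, 12, 13, 22, 26]
Postorder: [12, 13, 22, 26, 8, 7]
Algorithm: postorder visits root last, so walk postorder right-to-left;
each value is the root of the current inorder slice — split it at that
value, recurse on the right subtree first, then the left.
Recursive splits:
  root=7; inorder splits into left=[], right=[8, 12, 13, 22, 26]
  root=8; inorder splits into left=[], right=[12, 13, 22, 26]
  root=26; inorder splits into left=[12, 13, 22], right=[]
  root=22; inorder splits into left=[12, 13], right=[]
  root=13; inorder splits into left=[12], right=[]
  root=12; inorder splits into left=[], right=[]
Reconstructed level-order: [7, 8, 26, 22, 13, 12]


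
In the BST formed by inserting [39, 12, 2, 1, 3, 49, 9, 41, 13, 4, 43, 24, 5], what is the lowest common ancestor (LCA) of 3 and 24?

Tree insertion order: [39, 12, 2, 1, 3, 49, 9, 41, 13, 4, 43, 24, 5]
Tree (level-order array): [39, 12, 49, 2, 13, 41, None, 1, 3, None, 24, None, 43, None, None, None, 9, None, None, None, None, 4, None, None, 5]
In a BST, the LCA of p=3, q=24 is the first node v on the
root-to-leaf path with p <= v <= q (go left if both < v, right if both > v).
Walk from root:
  at 39: both 3 and 24 < 39, go left
  at 12: 3 <= 12 <= 24, this is the LCA
LCA = 12


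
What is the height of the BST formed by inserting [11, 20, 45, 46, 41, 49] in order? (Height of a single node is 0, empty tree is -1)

Insertion order: [11, 20, 45, 46, 41, 49]
Tree (level-order array): [11, None, 20, None, 45, 41, 46, None, None, None, 49]
Compute height bottom-up (empty subtree = -1):
  height(41) = 1 + max(-1, -1) = 0
  height(49) = 1 + max(-1, -1) = 0
  height(46) = 1 + max(-1, 0) = 1
  height(45) = 1 + max(0, 1) = 2
  height(20) = 1 + max(-1, 2) = 3
  height(11) = 1 + max(-1, 3) = 4
Height = 4


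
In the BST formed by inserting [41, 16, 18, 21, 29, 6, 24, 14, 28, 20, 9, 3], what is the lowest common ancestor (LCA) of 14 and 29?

Tree insertion order: [41, 16, 18, 21, 29, 6, 24, 14, 28, 20, 9, 3]
Tree (level-order array): [41, 16, None, 6, 18, 3, 14, None, 21, None, None, 9, None, 20, 29, None, None, None, None, 24, None, None, 28]
In a BST, the LCA of p=14, q=29 is the first node v on the
root-to-leaf path with p <= v <= q (go left if both < v, right if both > v).
Walk from root:
  at 41: both 14 and 29 < 41, go left
  at 16: 14 <= 16 <= 29, this is the LCA
LCA = 16


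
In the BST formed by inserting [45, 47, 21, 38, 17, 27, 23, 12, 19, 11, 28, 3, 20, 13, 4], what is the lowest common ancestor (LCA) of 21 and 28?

Tree insertion order: [45, 47, 21, 38, 17, 27, 23, 12, 19, 11, 28, 3, 20, 13, 4]
Tree (level-order array): [45, 21, 47, 17, 38, None, None, 12, 19, 27, None, 11, 13, None, 20, 23, 28, 3, None, None, None, None, None, None, None, None, None, None, 4]
In a BST, the LCA of p=21, q=28 is the first node v on the
root-to-leaf path with p <= v <= q (go left if both < v, right if both > v).
Walk from root:
  at 45: both 21 and 28 < 45, go left
  at 21: 21 <= 21 <= 28, this is the LCA
LCA = 21


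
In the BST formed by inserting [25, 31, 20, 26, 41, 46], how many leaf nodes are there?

Tree built from: [25, 31, 20, 26, 41, 46]
Tree (level-order array): [25, 20, 31, None, None, 26, 41, None, None, None, 46]
Rule: A leaf has 0 children.
Per-node child counts:
  node 25: 2 child(ren)
  node 20: 0 child(ren)
  node 31: 2 child(ren)
  node 26: 0 child(ren)
  node 41: 1 child(ren)
  node 46: 0 child(ren)
Matching nodes: [20, 26, 46]
Count of leaf nodes: 3


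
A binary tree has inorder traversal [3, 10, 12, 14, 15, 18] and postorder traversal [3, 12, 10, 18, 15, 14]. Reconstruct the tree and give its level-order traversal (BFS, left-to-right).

Inorder:   [3, 10, 12, 14, 15, 18]
Postorder: [3, 12, 10, 18, 15, 14]
Algorithm: postorder visits root last, so walk postorder right-to-left;
each value is the root of the current inorder slice — split it at that
value, recurse on the right subtree first, then the left.
Recursive splits:
  root=14; inorder splits into left=[3, 10, 12], right=[15, 18]
  root=15; inorder splits into left=[], right=[18]
  root=18; inorder splits into left=[], right=[]
  root=10; inorder splits into left=[3], right=[12]
  root=12; inorder splits into left=[], right=[]
  root=3; inorder splits into left=[], right=[]
Reconstructed level-order: [14, 10, 15, 3, 12, 18]


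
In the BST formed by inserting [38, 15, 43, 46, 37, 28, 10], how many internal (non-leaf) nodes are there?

Tree built from: [38, 15, 43, 46, 37, 28, 10]
Tree (level-order array): [38, 15, 43, 10, 37, None, 46, None, None, 28]
Rule: An internal node has at least one child.
Per-node child counts:
  node 38: 2 child(ren)
  node 15: 2 child(ren)
  node 10: 0 child(ren)
  node 37: 1 child(ren)
  node 28: 0 child(ren)
  node 43: 1 child(ren)
  node 46: 0 child(ren)
Matching nodes: [38, 15, 37, 43]
Count of internal (non-leaf) nodes: 4


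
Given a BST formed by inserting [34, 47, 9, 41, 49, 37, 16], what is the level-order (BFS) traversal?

Tree insertion order: [34, 47, 9, 41, 49, 37, 16]
Tree (level-order array): [34, 9, 47, None, 16, 41, 49, None, None, 37]
BFS from the root, enqueuing left then right child of each popped node:
  queue [34] -> pop 34, enqueue [9, 47], visited so far: [34]
  queue [9, 47] -> pop 9, enqueue [16], visited so far: [34, 9]
  queue [47, 16] -> pop 47, enqueue [41, 49], visited so far: [34, 9, 47]
  queue [16, 41, 49] -> pop 16, enqueue [none], visited so far: [34, 9, 47, 16]
  queue [41, 49] -> pop 41, enqueue [37], visited so far: [34, 9, 47, 16, 41]
  queue [49, 37] -> pop 49, enqueue [none], visited so far: [34, 9, 47, 16, 41, 49]
  queue [37] -> pop 37, enqueue [none], visited so far: [34, 9, 47, 16, 41, 49, 37]
Result: [34, 9, 47, 16, 41, 49, 37]


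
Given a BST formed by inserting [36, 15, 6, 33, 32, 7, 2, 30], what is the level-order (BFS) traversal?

Tree insertion order: [36, 15, 6, 33, 32, 7, 2, 30]
Tree (level-order array): [36, 15, None, 6, 33, 2, 7, 32, None, None, None, None, None, 30]
BFS from the root, enqueuing left then right child of each popped node:
  queue [36] -> pop 36, enqueue [15], visited so far: [36]
  queue [15] -> pop 15, enqueue [6, 33], visited so far: [36, 15]
  queue [6, 33] -> pop 6, enqueue [2, 7], visited so far: [36, 15, 6]
  queue [33, 2, 7] -> pop 33, enqueue [32], visited so far: [36, 15, 6, 33]
  queue [2, 7, 32] -> pop 2, enqueue [none], visited so far: [36, 15, 6, 33, 2]
  queue [7, 32] -> pop 7, enqueue [none], visited so far: [36, 15, 6, 33, 2, 7]
  queue [32] -> pop 32, enqueue [30], visited so far: [36, 15, 6, 33, 2, 7, 32]
  queue [30] -> pop 30, enqueue [none], visited so far: [36, 15, 6, 33, 2, 7, 32, 30]
Result: [36, 15, 6, 33, 2, 7, 32, 30]


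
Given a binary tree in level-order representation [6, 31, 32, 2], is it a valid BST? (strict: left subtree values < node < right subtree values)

Level-order array: [6, 31, 32, 2]
Validate using subtree bounds (lo, hi): at each node, require lo < value < hi,
then recurse left with hi=value and right with lo=value.
Preorder trace (stopping at first violation):
  at node 6 with bounds (-inf, +inf): OK
  at node 31 with bounds (-inf, 6): VIOLATION
Node 31 violates its bound: not (-inf < 31 < 6).
Result: Not a valid BST


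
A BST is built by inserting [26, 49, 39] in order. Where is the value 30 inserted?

Starting tree (level order): [26, None, 49, 39]
Insertion path: 26 -> 49 -> 39
Result: insert 30 as left child of 39
Final tree (level order): [26, None, 49, 39, None, 30]


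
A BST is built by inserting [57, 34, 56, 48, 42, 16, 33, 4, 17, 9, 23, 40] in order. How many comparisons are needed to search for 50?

Search path for 50: 57 -> 34 -> 56 -> 48
Found: False
Comparisons: 4


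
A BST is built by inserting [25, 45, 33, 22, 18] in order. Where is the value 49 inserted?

Starting tree (level order): [25, 22, 45, 18, None, 33]
Insertion path: 25 -> 45
Result: insert 49 as right child of 45
Final tree (level order): [25, 22, 45, 18, None, 33, 49]


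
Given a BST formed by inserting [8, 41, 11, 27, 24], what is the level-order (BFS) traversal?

Tree insertion order: [8, 41, 11, 27, 24]
Tree (level-order array): [8, None, 41, 11, None, None, 27, 24]
BFS from the root, enqueuing left then right child of each popped node:
  queue [8] -> pop 8, enqueue [41], visited so far: [8]
  queue [41] -> pop 41, enqueue [11], visited so far: [8, 41]
  queue [11] -> pop 11, enqueue [27], visited so far: [8, 41, 11]
  queue [27] -> pop 27, enqueue [24], visited so far: [8, 41, 11, 27]
  queue [24] -> pop 24, enqueue [none], visited so far: [8, 41, 11, 27, 24]
Result: [8, 41, 11, 27, 24]


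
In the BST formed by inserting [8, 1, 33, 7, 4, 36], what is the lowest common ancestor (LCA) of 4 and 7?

Tree insertion order: [8, 1, 33, 7, 4, 36]
Tree (level-order array): [8, 1, 33, None, 7, None, 36, 4]
In a BST, the LCA of p=4, q=7 is the first node v on the
root-to-leaf path with p <= v <= q (go left if both < v, right if both > v).
Walk from root:
  at 8: both 4 and 7 < 8, go left
  at 1: both 4 and 7 > 1, go right
  at 7: 4 <= 7 <= 7, this is the LCA
LCA = 7


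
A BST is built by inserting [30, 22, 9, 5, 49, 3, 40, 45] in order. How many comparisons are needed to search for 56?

Search path for 56: 30 -> 49
Found: False
Comparisons: 2


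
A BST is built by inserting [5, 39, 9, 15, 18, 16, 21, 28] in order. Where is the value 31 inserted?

Starting tree (level order): [5, None, 39, 9, None, None, 15, None, 18, 16, 21, None, None, None, 28]
Insertion path: 5 -> 39 -> 9 -> 15 -> 18 -> 21 -> 28
Result: insert 31 as right child of 28
Final tree (level order): [5, None, 39, 9, None, None, 15, None, 18, 16, 21, None, None, None, 28, None, 31]


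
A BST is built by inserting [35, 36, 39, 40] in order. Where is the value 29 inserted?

Starting tree (level order): [35, None, 36, None, 39, None, 40]
Insertion path: 35
Result: insert 29 as left child of 35
Final tree (level order): [35, 29, 36, None, None, None, 39, None, 40]


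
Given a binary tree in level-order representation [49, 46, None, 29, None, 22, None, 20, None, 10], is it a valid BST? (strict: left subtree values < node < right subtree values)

Level-order array: [49, 46, None, 29, None, 22, None, 20, None, 10]
Validate using subtree bounds (lo, hi): at each node, require lo < value < hi,
then recurse left with hi=value and right with lo=value.
Preorder trace (stopping at first violation):
  at node 49 with bounds (-inf, +inf): OK
  at node 46 with bounds (-inf, 49): OK
  at node 29 with bounds (-inf, 46): OK
  at node 22 with bounds (-inf, 29): OK
  at node 20 with bounds (-inf, 22): OK
  at node 10 with bounds (-inf, 20): OK
No violation found at any node.
Result: Valid BST


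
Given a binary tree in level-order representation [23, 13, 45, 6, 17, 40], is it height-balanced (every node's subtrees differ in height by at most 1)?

Tree (level-order array): [23, 13, 45, 6, 17, 40]
Definition: a tree is height-balanced if, at every node, |h(left) - h(right)| <= 1 (empty subtree has height -1).
Bottom-up per-node check:
  node 6: h_left=-1, h_right=-1, diff=0 [OK], height=0
  node 17: h_left=-1, h_right=-1, diff=0 [OK], height=0
  node 13: h_left=0, h_right=0, diff=0 [OK], height=1
  node 40: h_left=-1, h_right=-1, diff=0 [OK], height=0
  node 45: h_left=0, h_right=-1, diff=1 [OK], height=1
  node 23: h_left=1, h_right=1, diff=0 [OK], height=2
All nodes satisfy the balance condition.
Result: Balanced


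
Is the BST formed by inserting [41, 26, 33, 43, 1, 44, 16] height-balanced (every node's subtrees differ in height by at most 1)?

Tree (level-order array): [41, 26, 43, 1, 33, None, 44, None, 16]
Definition: a tree is height-balanced if, at every node, |h(left) - h(right)| <= 1 (empty subtree has height -1).
Bottom-up per-node check:
  node 16: h_left=-1, h_right=-1, diff=0 [OK], height=0
  node 1: h_left=-1, h_right=0, diff=1 [OK], height=1
  node 33: h_left=-1, h_right=-1, diff=0 [OK], height=0
  node 26: h_left=1, h_right=0, diff=1 [OK], height=2
  node 44: h_left=-1, h_right=-1, diff=0 [OK], height=0
  node 43: h_left=-1, h_right=0, diff=1 [OK], height=1
  node 41: h_left=2, h_right=1, diff=1 [OK], height=3
All nodes satisfy the balance condition.
Result: Balanced


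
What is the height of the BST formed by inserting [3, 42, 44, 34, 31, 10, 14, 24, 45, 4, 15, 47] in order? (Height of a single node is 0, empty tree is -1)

Insertion order: [3, 42, 44, 34, 31, 10, 14, 24, 45, 4, 15, 47]
Tree (level-order array): [3, None, 42, 34, 44, 31, None, None, 45, 10, None, None, 47, 4, 14, None, None, None, None, None, 24, 15]
Compute height bottom-up (empty subtree = -1):
  height(4) = 1 + max(-1, -1) = 0
  height(15) = 1 + max(-1, -1) = 0
  height(24) = 1 + max(0, -1) = 1
  height(14) = 1 + max(-1, 1) = 2
  height(10) = 1 + max(0, 2) = 3
  height(31) = 1 + max(3, -1) = 4
  height(34) = 1 + max(4, -1) = 5
  height(47) = 1 + max(-1, -1) = 0
  height(45) = 1 + max(-1, 0) = 1
  height(44) = 1 + max(-1, 1) = 2
  height(42) = 1 + max(5, 2) = 6
  height(3) = 1 + max(-1, 6) = 7
Height = 7


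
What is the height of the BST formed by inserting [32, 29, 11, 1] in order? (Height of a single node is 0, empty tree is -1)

Insertion order: [32, 29, 11, 1]
Tree (level-order array): [32, 29, None, 11, None, 1]
Compute height bottom-up (empty subtree = -1):
  height(1) = 1 + max(-1, -1) = 0
  height(11) = 1 + max(0, -1) = 1
  height(29) = 1 + max(1, -1) = 2
  height(32) = 1 + max(2, -1) = 3
Height = 3


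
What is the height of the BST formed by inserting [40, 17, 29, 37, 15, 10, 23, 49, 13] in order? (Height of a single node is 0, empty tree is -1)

Insertion order: [40, 17, 29, 37, 15, 10, 23, 49, 13]
Tree (level-order array): [40, 17, 49, 15, 29, None, None, 10, None, 23, 37, None, 13]
Compute height bottom-up (empty subtree = -1):
  height(13) = 1 + max(-1, -1) = 0
  height(10) = 1 + max(-1, 0) = 1
  height(15) = 1 + max(1, -1) = 2
  height(23) = 1 + max(-1, -1) = 0
  height(37) = 1 + max(-1, -1) = 0
  height(29) = 1 + max(0, 0) = 1
  height(17) = 1 + max(2, 1) = 3
  height(49) = 1 + max(-1, -1) = 0
  height(40) = 1 + max(3, 0) = 4
Height = 4


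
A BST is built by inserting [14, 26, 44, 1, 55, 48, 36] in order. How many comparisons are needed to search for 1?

Search path for 1: 14 -> 1
Found: True
Comparisons: 2


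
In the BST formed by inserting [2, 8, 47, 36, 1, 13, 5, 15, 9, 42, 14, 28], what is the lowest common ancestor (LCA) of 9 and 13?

Tree insertion order: [2, 8, 47, 36, 1, 13, 5, 15, 9, 42, 14, 28]
Tree (level-order array): [2, 1, 8, None, None, 5, 47, None, None, 36, None, 13, 42, 9, 15, None, None, None, None, 14, 28]
In a BST, the LCA of p=9, q=13 is the first node v on the
root-to-leaf path with p <= v <= q (go left if both < v, right if both > v).
Walk from root:
  at 2: both 9 and 13 > 2, go right
  at 8: both 9 and 13 > 8, go right
  at 47: both 9 and 13 < 47, go left
  at 36: both 9 and 13 < 36, go left
  at 13: 9 <= 13 <= 13, this is the LCA
LCA = 13


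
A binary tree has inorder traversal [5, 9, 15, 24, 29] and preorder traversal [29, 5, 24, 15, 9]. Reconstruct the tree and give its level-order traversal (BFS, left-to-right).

Inorder:  [5, 9, 15, 24, 29]
Preorder: [29, 5, 24, 15, 9]
Algorithm: preorder visits root first, so consume preorder in order;
for each root, split the current inorder slice at that value into
left-subtree inorder and right-subtree inorder, then recurse.
Recursive splits:
  root=29; inorder splits into left=[5, 9, 15, 24], right=[]
  root=5; inorder splits into left=[], right=[9, 15, 24]
  root=24; inorder splits into left=[9, 15], right=[]
  root=15; inorder splits into left=[9], right=[]
  root=9; inorder splits into left=[], right=[]
Reconstructed level-order: [29, 5, 24, 15, 9]


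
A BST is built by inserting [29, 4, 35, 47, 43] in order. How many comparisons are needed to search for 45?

Search path for 45: 29 -> 35 -> 47 -> 43
Found: False
Comparisons: 4


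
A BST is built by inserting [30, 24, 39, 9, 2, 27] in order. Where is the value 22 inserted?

Starting tree (level order): [30, 24, 39, 9, 27, None, None, 2]
Insertion path: 30 -> 24 -> 9
Result: insert 22 as right child of 9
Final tree (level order): [30, 24, 39, 9, 27, None, None, 2, 22]


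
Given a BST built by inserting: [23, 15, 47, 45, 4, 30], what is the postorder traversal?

Tree insertion order: [23, 15, 47, 45, 4, 30]
Tree (level-order array): [23, 15, 47, 4, None, 45, None, None, None, 30]
Postorder traversal: [4, 15, 30, 45, 47, 23]


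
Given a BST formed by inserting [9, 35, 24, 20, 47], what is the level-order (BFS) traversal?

Tree insertion order: [9, 35, 24, 20, 47]
Tree (level-order array): [9, None, 35, 24, 47, 20]
BFS from the root, enqueuing left then right child of each popped node:
  queue [9] -> pop 9, enqueue [35], visited so far: [9]
  queue [35] -> pop 35, enqueue [24, 47], visited so far: [9, 35]
  queue [24, 47] -> pop 24, enqueue [20], visited so far: [9, 35, 24]
  queue [47, 20] -> pop 47, enqueue [none], visited so far: [9, 35, 24, 47]
  queue [20] -> pop 20, enqueue [none], visited so far: [9, 35, 24, 47, 20]
Result: [9, 35, 24, 47, 20]


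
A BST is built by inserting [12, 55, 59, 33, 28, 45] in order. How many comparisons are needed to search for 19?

Search path for 19: 12 -> 55 -> 33 -> 28
Found: False
Comparisons: 4


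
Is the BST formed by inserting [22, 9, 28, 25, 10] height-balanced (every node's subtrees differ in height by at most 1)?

Tree (level-order array): [22, 9, 28, None, 10, 25]
Definition: a tree is height-balanced if, at every node, |h(left) - h(right)| <= 1 (empty subtree has height -1).
Bottom-up per-node check:
  node 10: h_left=-1, h_right=-1, diff=0 [OK], height=0
  node 9: h_left=-1, h_right=0, diff=1 [OK], height=1
  node 25: h_left=-1, h_right=-1, diff=0 [OK], height=0
  node 28: h_left=0, h_right=-1, diff=1 [OK], height=1
  node 22: h_left=1, h_right=1, diff=0 [OK], height=2
All nodes satisfy the balance condition.
Result: Balanced


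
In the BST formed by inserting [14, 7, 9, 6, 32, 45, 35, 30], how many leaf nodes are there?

Tree built from: [14, 7, 9, 6, 32, 45, 35, 30]
Tree (level-order array): [14, 7, 32, 6, 9, 30, 45, None, None, None, None, None, None, 35]
Rule: A leaf has 0 children.
Per-node child counts:
  node 14: 2 child(ren)
  node 7: 2 child(ren)
  node 6: 0 child(ren)
  node 9: 0 child(ren)
  node 32: 2 child(ren)
  node 30: 0 child(ren)
  node 45: 1 child(ren)
  node 35: 0 child(ren)
Matching nodes: [6, 9, 30, 35]
Count of leaf nodes: 4


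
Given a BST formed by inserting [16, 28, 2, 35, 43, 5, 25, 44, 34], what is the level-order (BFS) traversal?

Tree insertion order: [16, 28, 2, 35, 43, 5, 25, 44, 34]
Tree (level-order array): [16, 2, 28, None, 5, 25, 35, None, None, None, None, 34, 43, None, None, None, 44]
BFS from the root, enqueuing left then right child of each popped node:
  queue [16] -> pop 16, enqueue [2, 28], visited so far: [16]
  queue [2, 28] -> pop 2, enqueue [5], visited so far: [16, 2]
  queue [28, 5] -> pop 28, enqueue [25, 35], visited so far: [16, 2, 28]
  queue [5, 25, 35] -> pop 5, enqueue [none], visited so far: [16, 2, 28, 5]
  queue [25, 35] -> pop 25, enqueue [none], visited so far: [16, 2, 28, 5, 25]
  queue [35] -> pop 35, enqueue [34, 43], visited so far: [16, 2, 28, 5, 25, 35]
  queue [34, 43] -> pop 34, enqueue [none], visited so far: [16, 2, 28, 5, 25, 35, 34]
  queue [43] -> pop 43, enqueue [44], visited so far: [16, 2, 28, 5, 25, 35, 34, 43]
  queue [44] -> pop 44, enqueue [none], visited so far: [16, 2, 28, 5, 25, 35, 34, 43, 44]
Result: [16, 2, 28, 5, 25, 35, 34, 43, 44]


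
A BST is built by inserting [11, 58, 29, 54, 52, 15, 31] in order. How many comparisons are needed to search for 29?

Search path for 29: 11 -> 58 -> 29
Found: True
Comparisons: 3


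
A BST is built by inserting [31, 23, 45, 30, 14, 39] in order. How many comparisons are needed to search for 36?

Search path for 36: 31 -> 45 -> 39
Found: False
Comparisons: 3


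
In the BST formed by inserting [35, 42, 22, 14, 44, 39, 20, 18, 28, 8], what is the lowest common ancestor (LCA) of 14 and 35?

Tree insertion order: [35, 42, 22, 14, 44, 39, 20, 18, 28, 8]
Tree (level-order array): [35, 22, 42, 14, 28, 39, 44, 8, 20, None, None, None, None, None, None, None, None, 18]
In a BST, the LCA of p=14, q=35 is the first node v on the
root-to-leaf path with p <= v <= q (go left if both < v, right if both > v).
Walk from root:
  at 35: 14 <= 35 <= 35, this is the LCA
LCA = 35


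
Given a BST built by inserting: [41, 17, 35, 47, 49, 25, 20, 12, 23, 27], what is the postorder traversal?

Tree insertion order: [41, 17, 35, 47, 49, 25, 20, 12, 23, 27]
Tree (level-order array): [41, 17, 47, 12, 35, None, 49, None, None, 25, None, None, None, 20, 27, None, 23]
Postorder traversal: [12, 23, 20, 27, 25, 35, 17, 49, 47, 41]


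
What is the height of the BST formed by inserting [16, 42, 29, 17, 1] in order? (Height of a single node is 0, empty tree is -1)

Insertion order: [16, 42, 29, 17, 1]
Tree (level-order array): [16, 1, 42, None, None, 29, None, 17]
Compute height bottom-up (empty subtree = -1):
  height(1) = 1 + max(-1, -1) = 0
  height(17) = 1 + max(-1, -1) = 0
  height(29) = 1 + max(0, -1) = 1
  height(42) = 1 + max(1, -1) = 2
  height(16) = 1 + max(0, 2) = 3
Height = 3


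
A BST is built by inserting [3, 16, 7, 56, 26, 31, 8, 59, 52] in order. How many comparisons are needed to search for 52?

Search path for 52: 3 -> 16 -> 56 -> 26 -> 31 -> 52
Found: True
Comparisons: 6


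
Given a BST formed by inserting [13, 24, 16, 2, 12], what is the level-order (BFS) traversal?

Tree insertion order: [13, 24, 16, 2, 12]
Tree (level-order array): [13, 2, 24, None, 12, 16]
BFS from the root, enqueuing left then right child of each popped node:
  queue [13] -> pop 13, enqueue [2, 24], visited so far: [13]
  queue [2, 24] -> pop 2, enqueue [12], visited so far: [13, 2]
  queue [24, 12] -> pop 24, enqueue [16], visited so far: [13, 2, 24]
  queue [12, 16] -> pop 12, enqueue [none], visited so far: [13, 2, 24, 12]
  queue [16] -> pop 16, enqueue [none], visited so far: [13, 2, 24, 12, 16]
Result: [13, 2, 24, 12, 16]


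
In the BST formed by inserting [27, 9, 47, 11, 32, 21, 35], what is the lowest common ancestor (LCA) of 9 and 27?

Tree insertion order: [27, 9, 47, 11, 32, 21, 35]
Tree (level-order array): [27, 9, 47, None, 11, 32, None, None, 21, None, 35]
In a BST, the LCA of p=9, q=27 is the first node v on the
root-to-leaf path with p <= v <= q (go left if both < v, right if both > v).
Walk from root:
  at 27: 9 <= 27 <= 27, this is the LCA
LCA = 27


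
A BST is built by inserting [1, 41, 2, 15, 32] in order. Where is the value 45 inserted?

Starting tree (level order): [1, None, 41, 2, None, None, 15, None, 32]
Insertion path: 1 -> 41
Result: insert 45 as right child of 41
Final tree (level order): [1, None, 41, 2, 45, None, 15, None, None, None, 32]


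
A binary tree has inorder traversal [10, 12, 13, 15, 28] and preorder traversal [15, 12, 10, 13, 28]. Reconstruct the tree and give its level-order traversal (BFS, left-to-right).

Inorder:  [10, 12, 13, 15, 28]
Preorder: [15, 12, 10, 13, 28]
Algorithm: preorder visits root first, so consume preorder in order;
for each root, split the current inorder slice at that value into
left-subtree inorder and right-subtree inorder, then recurse.
Recursive splits:
  root=15; inorder splits into left=[10, 12, 13], right=[28]
  root=12; inorder splits into left=[10], right=[13]
  root=10; inorder splits into left=[], right=[]
  root=13; inorder splits into left=[], right=[]
  root=28; inorder splits into left=[], right=[]
Reconstructed level-order: [15, 12, 28, 10, 13]


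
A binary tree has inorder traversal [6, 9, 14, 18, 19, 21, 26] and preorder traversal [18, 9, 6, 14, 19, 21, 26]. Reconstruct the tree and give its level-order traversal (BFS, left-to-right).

Inorder:  [6, 9, 14, 18, 19, 21, 26]
Preorder: [18, 9, 6, 14, 19, 21, 26]
Algorithm: preorder visits root first, so consume preorder in order;
for each root, split the current inorder slice at that value into
left-subtree inorder and right-subtree inorder, then recurse.
Recursive splits:
  root=18; inorder splits into left=[6, 9, 14], right=[19, 21, 26]
  root=9; inorder splits into left=[6], right=[14]
  root=6; inorder splits into left=[], right=[]
  root=14; inorder splits into left=[], right=[]
  root=19; inorder splits into left=[], right=[21, 26]
  root=21; inorder splits into left=[], right=[26]
  root=26; inorder splits into left=[], right=[]
Reconstructed level-order: [18, 9, 19, 6, 14, 21, 26]


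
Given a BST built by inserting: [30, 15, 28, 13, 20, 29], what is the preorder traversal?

Tree insertion order: [30, 15, 28, 13, 20, 29]
Tree (level-order array): [30, 15, None, 13, 28, None, None, 20, 29]
Preorder traversal: [30, 15, 13, 28, 20, 29]


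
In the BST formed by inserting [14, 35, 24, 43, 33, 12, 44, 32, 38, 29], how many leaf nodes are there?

Tree built from: [14, 35, 24, 43, 33, 12, 44, 32, 38, 29]
Tree (level-order array): [14, 12, 35, None, None, 24, 43, None, 33, 38, 44, 32, None, None, None, None, None, 29]
Rule: A leaf has 0 children.
Per-node child counts:
  node 14: 2 child(ren)
  node 12: 0 child(ren)
  node 35: 2 child(ren)
  node 24: 1 child(ren)
  node 33: 1 child(ren)
  node 32: 1 child(ren)
  node 29: 0 child(ren)
  node 43: 2 child(ren)
  node 38: 0 child(ren)
  node 44: 0 child(ren)
Matching nodes: [12, 29, 38, 44]
Count of leaf nodes: 4


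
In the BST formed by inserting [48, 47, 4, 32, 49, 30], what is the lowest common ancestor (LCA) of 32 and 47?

Tree insertion order: [48, 47, 4, 32, 49, 30]
Tree (level-order array): [48, 47, 49, 4, None, None, None, None, 32, 30]
In a BST, the LCA of p=32, q=47 is the first node v on the
root-to-leaf path with p <= v <= q (go left if both < v, right if both > v).
Walk from root:
  at 48: both 32 and 47 < 48, go left
  at 47: 32 <= 47 <= 47, this is the LCA
LCA = 47


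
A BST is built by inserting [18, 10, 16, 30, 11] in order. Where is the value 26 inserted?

Starting tree (level order): [18, 10, 30, None, 16, None, None, 11]
Insertion path: 18 -> 30
Result: insert 26 as left child of 30
Final tree (level order): [18, 10, 30, None, 16, 26, None, 11]


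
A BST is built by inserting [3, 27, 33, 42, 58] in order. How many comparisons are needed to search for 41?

Search path for 41: 3 -> 27 -> 33 -> 42
Found: False
Comparisons: 4


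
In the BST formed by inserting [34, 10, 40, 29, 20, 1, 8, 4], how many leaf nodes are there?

Tree built from: [34, 10, 40, 29, 20, 1, 8, 4]
Tree (level-order array): [34, 10, 40, 1, 29, None, None, None, 8, 20, None, 4]
Rule: A leaf has 0 children.
Per-node child counts:
  node 34: 2 child(ren)
  node 10: 2 child(ren)
  node 1: 1 child(ren)
  node 8: 1 child(ren)
  node 4: 0 child(ren)
  node 29: 1 child(ren)
  node 20: 0 child(ren)
  node 40: 0 child(ren)
Matching nodes: [4, 20, 40]
Count of leaf nodes: 3


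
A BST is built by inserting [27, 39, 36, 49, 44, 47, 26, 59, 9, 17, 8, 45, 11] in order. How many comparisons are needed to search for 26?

Search path for 26: 27 -> 26
Found: True
Comparisons: 2


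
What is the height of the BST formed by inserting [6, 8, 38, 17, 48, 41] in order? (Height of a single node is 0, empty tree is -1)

Insertion order: [6, 8, 38, 17, 48, 41]
Tree (level-order array): [6, None, 8, None, 38, 17, 48, None, None, 41]
Compute height bottom-up (empty subtree = -1):
  height(17) = 1 + max(-1, -1) = 0
  height(41) = 1 + max(-1, -1) = 0
  height(48) = 1 + max(0, -1) = 1
  height(38) = 1 + max(0, 1) = 2
  height(8) = 1 + max(-1, 2) = 3
  height(6) = 1 + max(-1, 3) = 4
Height = 4


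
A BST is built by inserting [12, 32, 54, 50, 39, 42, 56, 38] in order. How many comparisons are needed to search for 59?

Search path for 59: 12 -> 32 -> 54 -> 56
Found: False
Comparisons: 4


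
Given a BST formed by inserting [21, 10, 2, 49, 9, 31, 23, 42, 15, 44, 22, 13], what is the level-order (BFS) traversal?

Tree insertion order: [21, 10, 2, 49, 9, 31, 23, 42, 15, 44, 22, 13]
Tree (level-order array): [21, 10, 49, 2, 15, 31, None, None, 9, 13, None, 23, 42, None, None, None, None, 22, None, None, 44]
BFS from the root, enqueuing left then right child of each popped node:
  queue [21] -> pop 21, enqueue [10, 49], visited so far: [21]
  queue [10, 49] -> pop 10, enqueue [2, 15], visited so far: [21, 10]
  queue [49, 2, 15] -> pop 49, enqueue [31], visited so far: [21, 10, 49]
  queue [2, 15, 31] -> pop 2, enqueue [9], visited so far: [21, 10, 49, 2]
  queue [15, 31, 9] -> pop 15, enqueue [13], visited so far: [21, 10, 49, 2, 15]
  queue [31, 9, 13] -> pop 31, enqueue [23, 42], visited so far: [21, 10, 49, 2, 15, 31]
  queue [9, 13, 23, 42] -> pop 9, enqueue [none], visited so far: [21, 10, 49, 2, 15, 31, 9]
  queue [13, 23, 42] -> pop 13, enqueue [none], visited so far: [21, 10, 49, 2, 15, 31, 9, 13]
  queue [23, 42] -> pop 23, enqueue [22], visited so far: [21, 10, 49, 2, 15, 31, 9, 13, 23]
  queue [42, 22] -> pop 42, enqueue [44], visited so far: [21, 10, 49, 2, 15, 31, 9, 13, 23, 42]
  queue [22, 44] -> pop 22, enqueue [none], visited so far: [21, 10, 49, 2, 15, 31, 9, 13, 23, 42, 22]
  queue [44] -> pop 44, enqueue [none], visited so far: [21, 10, 49, 2, 15, 31, 9, 13, 23, 42, 22, 44]
Result: [21, 10, 49, 2, 15, 31, 9, 13, 23, 42, 22, 44]


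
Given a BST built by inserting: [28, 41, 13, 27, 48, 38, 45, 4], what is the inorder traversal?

Tree insertion order: [28, 41, 13, 27, 48, 38, 45, 4]
Tree (level-order array): [28, 13, 41, 4, 27, 38, 48, None, None, None, None, None, None, 45]
Inorder traversal: [4, 13, 27, 28, 38, 41, 45, 48]


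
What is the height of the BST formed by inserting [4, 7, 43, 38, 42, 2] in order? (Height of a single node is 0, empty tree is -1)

Insertion order: [4, 7, 43, 38, 42, 2]
Tree (level-order array): [4, 2, 7, None, None, None, 43, 38, None, None, 42]
Compute height bottom-up (empty subtree = -1):
  height(2) = 1 + max(-1, -1) = 0
  height(42) = 1 + max(-1, -1) = 0
  height(38) = 1 + max(-1, 0) = 1
  height(43) = 1 + max(1, -1) = 2
  height(7) = 1 + max(-1, 2) = 3
  height(4) = 1 + max(0, 3) = 4
Height = 4


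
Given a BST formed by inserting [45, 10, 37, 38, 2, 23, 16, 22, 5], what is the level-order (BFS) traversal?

Tree insertion order: [45, 10, 37, 38, 2, 23, 16, 22, 5]
Tree (level-order array): [45, 10, None, 2, 37, None, 5, 23, 38, None, None, 16, None, None, None, None, 22]
BFS from the root, enqueuing left then right child of each popped node:
  queue [45] -> pop 45, enqueue [10], visited so far: [45]
  queue [10] -> pop 10, enqueue [2, 37], visited so far: [45, 10]
  queue [2, 37] -> pop 2, enqueue [5], visited so far: [45, 10, 2]
  queue [37, 5] -> pop 37, enqueue [23, 38], visited so far: [45, 10, 2, 37]
  queue [5, 23, 38] -> pop 5, enqueue [none], visited so far: [45, 10, 2, 37, 5]
  queue [23, 38] -> pop 23, enqueue [16], visited so far: [45, 10, 2, 37, 5, 23]
  queue [38, 16] -> pop 38, enqueue [none], visited so far: [45, 10, 2, 37, 5, 23, 38]
  queue [16] -> pop 16, enqueue [22], visited so far: [45, 10, 2, 37, 5, 23, 38, 16]
  queue [22] -> pop 22, enqueue [none], visited so far: [45, 10, 2, 37, 5, 23, 38, 16, 22]
Result: [45, 10, 2, 37, 5, 23, 38, 16, 22]


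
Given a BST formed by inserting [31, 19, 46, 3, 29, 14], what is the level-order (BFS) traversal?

Tree insertion order: [31, 19, 46, 3, 29, 14]
Tree (level-order array): [31, 19, 46, 3, 29, None, None, None, 14]
BFS from the root, enqueuing left then right child of each popped node:
  queue [31] -> pop 31, enqueue [19, 46], visited so far: [31]
  queue [19, 46] -> pop 19, enqueue [3, 29], visited so far: [31, 19]
  queue [46, 3, 29] -> pop 46, enqueue [none], visited so far: [31, 19, 46]
  queue [3, 29] -> pop 3, enqueue [14], visited so far: [31, 19, 46, 3]
  queue [29, 14] -> pop 29, enqueue [none], visited so far: [31, 19, 46, 3, 29]
  queue [14] -> pop 14, enqueue [none], visited so far: [31, 19, 46, 3, 29, 14]
Result: [31, 19, 46, 3, 29, 14]


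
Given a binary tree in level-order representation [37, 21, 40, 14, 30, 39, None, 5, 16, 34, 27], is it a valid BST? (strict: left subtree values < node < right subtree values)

Level-order array: [37, 21, 40, 14, 30, 39, None, 5, 16, 34, 27]
Validate using subtree bounds (lo, hi): at each node, require lo < value < hi,
then recurse left with hi=value and right with lo=value.
Preorder trace (stopping at first violation):
  at node 37 with bounds (-inf, +inf): OK
  at node 21 with bounds (-inf, 37): OK
  at node 14 with bounds (-inf, 21): OK
  at node 5 with bounds (-inf, 14): OK
  at node 16 with bounds (14, 21): OK
  at node 30 with bounds (21, 37): OK
  at node 34 with bounds (21, 30): VIOLATION
Node 34 violates its bound: not (21 < 34 < 30).
Result: Not a valid BST


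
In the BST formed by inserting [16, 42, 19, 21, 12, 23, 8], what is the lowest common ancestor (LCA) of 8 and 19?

Tree insertion order: [16, 42, 19, 21, 12, 23, 8]
Tree (level-order array): [16, 12, 42, 8, None, 19, None, None, None, None, 21, None, 23]
In a BST, the LCA of p=8, q=19 is the first node v on the
root-to-leaf path with p <= v <= q (go left if both < v, right if both > v).
Walk from root:
  at 16: 8 <= 16 <= 19, this is the LCA
LCA = 16


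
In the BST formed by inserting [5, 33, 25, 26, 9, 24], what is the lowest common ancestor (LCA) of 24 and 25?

Tree insertion order: [5, 33, 25, 26, 9, 24]
Tree (level-order array): [5, None, 33, 25, None, 9, 26, None, 24]
In a BST, the LCA of p=24, q=25 is the first node v on the
root-to-leaf path with p <= v <= q (go left if both < v, right if both > v).
Walk from root:
  at 5: both 24 and 25 > 5, go right
  at 33: both 24 and 25 < 33, go left
  at 25: 24 <= 25 <= 25, this is the LCA
LCA = 25


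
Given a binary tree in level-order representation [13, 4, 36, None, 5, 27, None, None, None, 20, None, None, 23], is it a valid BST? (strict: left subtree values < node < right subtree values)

Level-order array: [13, 4, 36, None, 5, 27, None, None, None, 20, None, None, 23]
Validate using subtree bounds (lo, hi): at each node, require lo < value < hi,
then recurse left with hi=value and right with lo=value.
Preorder trace (stopping at first violation):
  at node 13 with bounds (-inf, +inf): OK
  at node 4 with bounds (-inf, 13): OK
  at node 5 with bounds (4, 13): OK
  at node 36 with bounds (13, +inf): OK
  at node 27 with bounds (13, 36): OK
  at node 20 with bounds (13, 27): OK
  at node 23 with bounds (20, 27): OK
No violation found at any node.
Result: Valid BST
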